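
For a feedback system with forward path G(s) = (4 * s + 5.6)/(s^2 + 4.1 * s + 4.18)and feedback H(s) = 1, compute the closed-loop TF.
Closed-loop T = G/(1+GH).
Numerator: G_num * H_den = 4*s + 5.6.
Denominator: G_den * H_den + G_num * H_num = (s^2 + 4.1*s + 4.18) + (4*s + 5.6) = s^2 + 8.1*s + 9.78.
T(s) = (4*s + 5.6)/(s^2 + 8.1*s + 9.78)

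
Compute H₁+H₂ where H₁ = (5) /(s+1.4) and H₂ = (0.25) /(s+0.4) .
Parallel: H = H₁ + H₂ = (n₁·d₂ + n₂·d₁)/(d₁·d₂).
n₁·d₂ = 5*s + 2. n₂·d₁ = 0.25*s + 0.35. Sum = 5.25*s + 2.35. d₁·d₂ = s^2 + 1.8*s + 0.56.
H(s) = (5.25*s + 2.35)/(s^2 + 1.8*s + 0.56)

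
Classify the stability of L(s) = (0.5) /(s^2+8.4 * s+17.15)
Denominator: s^2 + 8.4*s + 17.15 = (s + 4.9)(s + 3.5). Poles: -3.5, -4.9. Stable (all poles in LHP)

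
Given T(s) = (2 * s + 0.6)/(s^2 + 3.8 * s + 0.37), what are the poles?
Set denominator = 0: s^2 + 3.8*s + 0.37 = (s + 3.7)(s + 0.1) = 0 → Poles: -0.1, -3.7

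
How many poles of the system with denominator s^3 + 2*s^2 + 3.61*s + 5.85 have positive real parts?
s^3 + 2*s^2 + 3.61*s + 5.85 = (s + 1.8)(s^2 + 0.2*s + 3.25). Poles: -0.1 + 1.8j, -0.1 - 1.8j, -1.8. RHP poles (Re>0): 0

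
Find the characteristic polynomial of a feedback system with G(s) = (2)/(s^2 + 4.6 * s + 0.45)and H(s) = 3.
Characteristic poly = G_den * H_den + G_num * H_num = (s^2 + 4.6*s + 0.45) + (6) = s^2 + 4.6*s + 6.45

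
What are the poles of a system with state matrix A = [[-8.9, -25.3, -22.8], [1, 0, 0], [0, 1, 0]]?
Eigenvalues solve det(λI - A) = 0.
Characteristic polynomial: λ^3 + 8.9*λ^2 + 25.3*λ + 22.8 = 0.
Factor: (λ + 3)(λ + 1.9)(λ + 4) = 0.
Roots: -1.9, -3, -4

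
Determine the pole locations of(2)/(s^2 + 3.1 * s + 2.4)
Set denominator = 0: s^2 + 3.1*s + 2.4 = (s + 1.5)(s + 1.6) = 0 → Poles: -1.5, -1.6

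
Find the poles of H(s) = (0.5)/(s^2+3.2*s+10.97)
Set denominator = 0: s^2 + 3.2*s + 10.97 = 0 → Poles: -1.6 + 2.9j, -1.6 - 2.9j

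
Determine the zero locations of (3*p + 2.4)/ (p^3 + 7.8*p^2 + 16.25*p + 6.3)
Set numerator = 0: 3*p + 2.4 = 0 → Zeros: -0.8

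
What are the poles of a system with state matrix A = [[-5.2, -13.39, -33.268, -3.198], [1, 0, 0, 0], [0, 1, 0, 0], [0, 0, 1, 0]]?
Eigenvalues solve det(λI - A) = 0.
Characteristic polynomial: λ^4 + 5.2*λ^3 + 13.39*λ^2 + 33.268*λ + 3.198 = 0.
Factor: (λ + 3.9)(λ + 0.1)(λ^2 + 1.2*λ + 8.2) = 0.
Roots: -0.1, -0.6 + 2.8j, -0.6 - 2.8j, -3.9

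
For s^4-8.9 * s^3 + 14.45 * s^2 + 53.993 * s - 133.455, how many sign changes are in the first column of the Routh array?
Routh array:
s^4: [1, 14.45, -133.455]; s^3: [-8.9, 53.993]; s^2: [20.5166, -133.455]; s^1: [-3.89904]; s^0: [-133.455]
First column: [1, -8.9, 20.5166, -3.89904, -133.455]. Sign changes = 3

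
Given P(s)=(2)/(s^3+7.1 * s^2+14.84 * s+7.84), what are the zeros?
Numerator is a nonzero constant (2) → Zeros: none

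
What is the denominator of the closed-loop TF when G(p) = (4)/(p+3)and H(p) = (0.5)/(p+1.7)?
Characteristic poly = G_den * H_den + G_num * H_num = (p^2 + 4.7*p + 5.1) + (2) = p^2 + 4.7*p + 7.1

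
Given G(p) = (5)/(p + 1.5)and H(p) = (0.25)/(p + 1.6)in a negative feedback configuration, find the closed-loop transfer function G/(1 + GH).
Closed-loop T = G/(1+GH).
Numerator: G_num * H_den = 5*p + 8.
Denominator: G_den * H_den + G_num * H_num = (p^2 + 3.1*p + 2.4) + (1.25) = p^2 + 3.1*p + 3.65.
T(p) = (5*p + 8)/(p^2 + 3.1*p + 3.65)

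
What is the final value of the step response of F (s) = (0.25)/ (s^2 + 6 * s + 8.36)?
FVT: lim_{t→∞} y(t) = lim_{s→0} s*Y(s) where Y(s) = F(s)/s.
= lim_{s→0} F(s) = F(0) = num(0)/den(0) = 0.25/8.36 = 0.0299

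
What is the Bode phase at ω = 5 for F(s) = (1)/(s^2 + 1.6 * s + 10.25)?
Substitute s = j*5: F(j5) = -0.0523862 - 0.0284129j.
∠F(j5) = atan2(Im, Re) = atan2(-0.0284129, -0.0523862) = -151.53°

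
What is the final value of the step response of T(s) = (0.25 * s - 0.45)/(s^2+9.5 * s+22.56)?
FVT: lim_{t→∞} y(t) = lim_{s→0} s*Y(s) where Y(s) = T(s)/s.
= lim_{s→0} T(s) = T(0) = num(0)/den(0) = -0.45/22.56 = -0.01995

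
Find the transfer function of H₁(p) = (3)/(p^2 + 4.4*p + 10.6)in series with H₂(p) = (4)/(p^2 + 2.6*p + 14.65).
Series: H = H₁ · H₂ = (n₁·n₂)/(d₁·d₂).
Num: n₁·n₂ = 12. Den: d₁·d₂ = p^4 + 7*p^3 + 36.69*p^2 + 92.02*p + 155.29.
H(p) = (12)/(p^4 + 7*p^3 + 36.69*p^2 + 92.02*p + 155.29)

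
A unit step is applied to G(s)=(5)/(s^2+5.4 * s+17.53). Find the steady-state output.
FVT: lim_{t→∞} y(t) = lim_{s→0} s*Y(s) where Y(s) = G(s)/s.
= lim_{s→0} G(s) = G(0) = num(0)/den(0) = 5/17.53 = 0.2852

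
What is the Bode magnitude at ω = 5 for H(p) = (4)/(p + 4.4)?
Substitute p = j*5: H(j5) = 0.396754 - 0.450857j.
|H(j5)| = sqrt(Re² + Im²) = 0.6006.
20*log₁₀(0.6006) = -4.43 dB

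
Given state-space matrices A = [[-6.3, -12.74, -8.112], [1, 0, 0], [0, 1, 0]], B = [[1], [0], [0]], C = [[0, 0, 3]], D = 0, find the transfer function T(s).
T(s) = C(sI - A)⁻¹B + D.
Characteristic polynomial det(sI - A) = s^3 + 6.3*s^2 + 12.74*s + 8.112.
Numerator from C·adj(sI-A)·B + D·det(sI-A) = 3.
T(s) = (3)/(s^3 + 6.3*s^2 + 12.74*s + 8.112)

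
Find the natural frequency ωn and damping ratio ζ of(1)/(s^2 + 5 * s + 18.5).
Underdamped: complex pole -2.5 + 3.5j. ωn = |pole| = 4.301, ζ = -Re(pole)/ωn = 0.5812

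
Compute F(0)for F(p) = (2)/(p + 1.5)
DC gain = F(0) = num(0)/den(0) = 2/1.5 = 1.333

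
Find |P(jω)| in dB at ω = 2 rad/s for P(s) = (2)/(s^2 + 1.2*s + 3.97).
Substitute s = j*2: P(j2) = -0.010415 - 0.833203j.
|P(j2)| = sqrt(Re² + Im²) = 0.8333.
20*log₁₀(0.8333) = -1.58 dB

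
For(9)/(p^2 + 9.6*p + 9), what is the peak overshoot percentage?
Standard form: ωn²/(p²+2ζωn·p+ωn²) → ωn = 3, ζ = 1.6.
ζ ≥ 1, so the response is non-oscillatory: peak overshoot = 0%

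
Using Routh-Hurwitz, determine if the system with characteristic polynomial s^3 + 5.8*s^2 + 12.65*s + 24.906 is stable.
Routh array:
s^3: [1, 12.65]; s^2: [5.8, 24.906]; s^1: [8.35586]; s^0: [24.906]
First column: [1, 5.8, 8.35586, 24.906]. Sign changes = 0.
Yes, stable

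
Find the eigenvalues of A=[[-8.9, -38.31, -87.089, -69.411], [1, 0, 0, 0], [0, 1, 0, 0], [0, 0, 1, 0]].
Eigenvalues solve det(λI - A) = 0.
Characteristic polynomial: λ^4 + 8.9*λ^3 + 38.31*λ^2 + 87.089*λ + 69.411 = 0.
Factor: (λ + 1.5)(λ + 3.4)(λ^2 + 4*λ + 13.61) = 0.
Roots: -1.5, -2 + 3.1j, -2 - 3.1j, -3.4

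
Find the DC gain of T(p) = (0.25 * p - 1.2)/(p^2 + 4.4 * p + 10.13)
DC gain = T(0) = num(0)/den(0) = -1.2/10.13 = -0.1185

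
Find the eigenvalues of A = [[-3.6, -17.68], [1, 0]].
Eigenvalues solve det(λI - A) = 0.
Characteristic polynomial: λ^2 + 3.6*λ + 17.68 = 0.
Roots: -1.8 + 3.8j, -1.8 - 3.8j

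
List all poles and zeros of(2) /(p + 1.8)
Set denominator = 0: p + 1.8 = 0 → Poles: -1.8
Numerator is a nonzero constant (2) → Zeros: none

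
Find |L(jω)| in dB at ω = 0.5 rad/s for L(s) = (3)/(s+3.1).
Substitute s = j*0.5: L(j0.5) = 0.943205 - 0.15213j.
|L(j0.5)| = sqrt(Re² + Im²) = 0.9554.
20*log₁₀(0.9554) = -0.40 dB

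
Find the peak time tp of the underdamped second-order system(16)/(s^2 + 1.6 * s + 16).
Standard form: ωn²/(s²+2ζωn·s+ωn²) → ωn = 4, ζ = 0.2.
ωd = ωn·√(1-ζ²) = 4·√(1-0.2²) = 3.919.
tp = π/ωd = π/3.919 = 0.8016 s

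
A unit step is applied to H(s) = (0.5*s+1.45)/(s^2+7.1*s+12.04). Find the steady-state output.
FVT: lim_{t→∞} y(t) = lim_{s→0} s*Y(s) where Y(s) = H(s)/s.
= lim_{s→0} H(s) = H(0) = num(0)/den(0) = 1.45/12.04 = 0.1204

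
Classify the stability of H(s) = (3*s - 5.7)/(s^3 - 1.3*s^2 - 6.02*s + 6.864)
Denominator: s^3 - 1.3*s^2 - 6.02*s + 6.864 = (s - 1.1)(s + 2.4)(s - 2.6). Poles: -2.4, 1.1, 2.6. Unstable (2 pole(s) in RHP)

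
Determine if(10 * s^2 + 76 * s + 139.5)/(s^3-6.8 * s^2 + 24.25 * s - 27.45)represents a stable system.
Denominator: s^3 - 6.8*s^2 + 24.25*s - 27.45 = (s - 1.8)(s^2 - 5*s + 15.25). Poles: 1.8, 2.5 + 3j, 2.5 - 3j. All Re(p)<0: No (unstable)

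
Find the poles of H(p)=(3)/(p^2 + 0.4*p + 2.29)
Set denominator = 0: p^2 + 0.4*p + 2.29 = 0 → Poles: -0.2 + 1.5j, -0.2 - 1.5j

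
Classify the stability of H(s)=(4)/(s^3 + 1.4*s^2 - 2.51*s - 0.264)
Denominator: s^3 + 1.4*s^2 - 2.51*s - 0.264 = (s - 1.1)(s + 2.4)(s + 0.1). Poles: -0.1, -2.4, 1.1. Unstable (1 pole(s) in RHP)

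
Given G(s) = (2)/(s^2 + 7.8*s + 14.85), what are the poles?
Set denominator = 0: s^2 + 7.8*s + 14.85 = (s + 3.3)(s + 4.5) = 0 → Poles: -3.3, -4.5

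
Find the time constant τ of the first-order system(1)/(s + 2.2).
First-order system: τ = -1/pole. Pole = -2.2. τ = -1/(-2.2) = 0.4545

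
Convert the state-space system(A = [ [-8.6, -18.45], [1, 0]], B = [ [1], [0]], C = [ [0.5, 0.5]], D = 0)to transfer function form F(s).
F(s) = C(sI - A)⁻¹B + D.
Characteristic polynomial det(sI - A) = s^2 + 8.6*s + 18.45.
Numerator from C·adj(sI-A)·B + D·det(sI-A) = 0.5*s + 0.5.
F(s) = (0.5*s + 0.5)/(s^2 + 8.6*s + 18.45)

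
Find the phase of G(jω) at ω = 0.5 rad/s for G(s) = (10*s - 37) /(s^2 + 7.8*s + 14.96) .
Substitute s = j*0.5: G(j0.5) = -2.2659 + 0.940654j.
∠G(j0.5) = atan2(Im, Re) = atan2(0.940654, -2.2659) = 157.45°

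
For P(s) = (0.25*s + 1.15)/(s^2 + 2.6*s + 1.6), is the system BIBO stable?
Denominator: s^2 + 2.6*s + 1.6 = (s + 1)(s + 1.6). Poles: -1, -1.6. All Re(p)<0: Yes (stable)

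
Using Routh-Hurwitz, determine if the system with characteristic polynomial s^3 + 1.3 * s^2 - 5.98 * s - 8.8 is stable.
Routh array:
s^3: [1, -5.98]; s^2: [1.3, -8.8]; s^1: [0.789231]; s^0: [-8.8]
First column: [1, 1.3, 0.789231, -8.8]. Sign changes = 1.
No, unstable (1 RHP root(s))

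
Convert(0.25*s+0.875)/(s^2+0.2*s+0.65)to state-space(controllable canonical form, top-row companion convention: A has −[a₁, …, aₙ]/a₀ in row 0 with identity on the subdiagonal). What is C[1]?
Reachable canonical form: C = numerator coefficients (right-aligned, zero-padded to length n).
num = 0.25*s + 0.875, C = [[0.25, 0.875]].
C[1] = 0.875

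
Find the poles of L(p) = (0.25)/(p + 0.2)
Set denominator = 0: p + 0.2 = 0 → Poles: -0.2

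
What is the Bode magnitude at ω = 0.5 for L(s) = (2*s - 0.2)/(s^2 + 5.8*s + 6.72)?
Substitute s = j*0.5: L(j0.5) = 0.0319469 + 0.14024j.
|L(j0.5)| = sqrt(Re² + Im²) = 0.1438.
20*log₁₀(0.1438) = -16.84 dB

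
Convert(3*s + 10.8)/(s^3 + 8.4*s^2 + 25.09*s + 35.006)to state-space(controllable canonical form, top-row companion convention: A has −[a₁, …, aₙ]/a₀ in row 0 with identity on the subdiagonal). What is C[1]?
Reachable canonical form: C = numerator coefficients (right-aligned, zero-padded to length n).
num = 3*s + 10.8, C = [[0, 3, 10.8]].
C[1] = 3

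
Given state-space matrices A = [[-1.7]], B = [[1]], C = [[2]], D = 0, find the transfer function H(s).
H(s) = C(sI - A)⁻¹B + D.
Characteristic polynomial det(sI - A) = s + 1.7.
Numerator from C·adj(sI-A)·B + D·det(sI-A) = 2.
H(s) = (2)/(s + 1.7)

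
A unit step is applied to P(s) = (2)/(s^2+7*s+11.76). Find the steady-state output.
FVT: lim_{t→∞} y(t) = lim_{s→0} s*Y(s) where Y(s) = P(s)/s.
= lim_{s→0} P(s) = P(0) = num(0)/den(0) = 2/11.76 = 0.1701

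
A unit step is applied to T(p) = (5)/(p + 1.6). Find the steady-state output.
FVT: lim_{t→∞} y(t) = lim_{p→0} p*Y(p) where Y(p) = T(p)/p.
= lim_{p→0} T(p) = T(0) = num(0)/den(0) = 5/1.6 = 3.125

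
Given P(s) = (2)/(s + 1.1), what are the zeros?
Numerator is a nonzero constant (2) → Zeros: none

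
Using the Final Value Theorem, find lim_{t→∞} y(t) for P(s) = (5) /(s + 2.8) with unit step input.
FVT: lim_{t→∞} y(t) = lim_{s→0} s*Y(s) where Y(s) = P(s)/s.
= lim_{s→0} P(s) = P(0) = num(0)/den(0) = 5/2.8 = 1.786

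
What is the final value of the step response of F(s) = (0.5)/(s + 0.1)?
FVT: lim_{t→∞} y(t) = lim_{s→0} s*Y(s) where Y(s) = F(s)/s.
= lim_{s→0} F(s) = F(0) = num(0)/den(0) = 0.5/0.1 = 5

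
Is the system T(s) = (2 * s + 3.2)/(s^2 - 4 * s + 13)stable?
Denominator: s^2 - 4*s + 13. Poles: 2 + 3j, 2 - 3j. All Re(p)<0: No (unstable)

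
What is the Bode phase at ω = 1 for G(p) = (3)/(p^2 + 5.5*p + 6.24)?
Substitute p = j*1: G(j1) = 0.272408 - 0.285924j.
∠G(j1) = atan2(Im, Re) = atan2(-0.285924, 0.272408) = -46.39°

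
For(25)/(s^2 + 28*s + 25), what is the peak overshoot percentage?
Standard form: ωn²/(s²+2ζωn·s+ωn²) → ωn = 5, ζ = 2.8.
ζ ≥ 1, so the response is non-oscillatory: peak overshoot = 0%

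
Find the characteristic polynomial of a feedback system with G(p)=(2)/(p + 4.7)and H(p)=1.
Characteristic poly = G_den * H_den + G_num * H_num = (p + 4.7) + (2) = p + 6.7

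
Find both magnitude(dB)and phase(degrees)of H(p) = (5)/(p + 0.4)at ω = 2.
Substitute p = j*2: H(j2) = 0.480769 - 2.40385j.
|H| = 20*log₁₀(sqrt(Re²+Im²)) = 7.79 dB.
∠H = atan2(Im, Re) = -78.69°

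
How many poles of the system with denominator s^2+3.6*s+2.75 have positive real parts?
s^2 + 3.6*s + 2.75 = (s + 2.5)(s + 1.1). Poles: -1.1, -2.5. RHP poles (Re>0): 0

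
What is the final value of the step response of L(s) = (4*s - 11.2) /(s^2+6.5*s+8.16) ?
FVT: lim_{t→∞} y(t) = lim_{s→0} s*Y(s) where Y(s) = L(s)/s.
= lim_{s→0} L(s) = L(0) = num(0)/den(0) = -11.2/8.16 = -1.373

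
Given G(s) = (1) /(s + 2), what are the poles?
Set denominator = 0: s + 2 = 0 → Poles: -2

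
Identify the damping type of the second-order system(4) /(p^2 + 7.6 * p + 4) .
Standard form: ωn²/(p²+2ζωn·p+ωn²) gives ωn=2, ζ=1.9.
Overdamped (ζ = 1.9 > 1)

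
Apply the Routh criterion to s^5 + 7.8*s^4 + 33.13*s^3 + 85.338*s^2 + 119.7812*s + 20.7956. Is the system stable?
Routh array:
s^5: [1, 33.13, 119.7812]; s^4: [7.8, 85.338, 20.7956]; s^3: [22.1892, 117.115]; s^2: [44.1695, 20.7956]; s^1: [106.668]; s^0: [20.7956]
First column: [1, 7.8, 22.1892, 44.1695, 106.668, 20.7956]. Sign changes = 0.
Yes, stable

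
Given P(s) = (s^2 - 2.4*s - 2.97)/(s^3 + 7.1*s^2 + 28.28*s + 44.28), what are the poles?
Set denominator = 0: s^3 + 7.1*s^2 + 28.28*s + 44.28 = (s + 2.7)(s^2 + 4.4*s + 16.4) = 0 → Poles: -2.2 + 3.4j, -2.2 - 3.4j, -2.7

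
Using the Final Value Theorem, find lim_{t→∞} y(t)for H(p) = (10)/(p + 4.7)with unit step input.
FVT: lim_{t→∞} y(t) = lim_{p→0} p*Y(p) where Y(p) = H(p)/p.
= lim_{p→0} H(p) = H(0) = num(0)/den(0) = 10/4.7 = 2.128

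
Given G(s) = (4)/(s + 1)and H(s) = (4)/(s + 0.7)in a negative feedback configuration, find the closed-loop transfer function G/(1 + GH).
Closed-loop T = G/(1+GH).
Numerator: G_num * H_den = 4*s + 2.8.
Denominator: G_den * H_den + G_num * H_num = (s^2 + 1.7*s + 0.7) + (16) = s^2 + 1.7*s + 16.7.
T(s) = (4*s + 2.8)/(s^2 + 1.7*s + 16.7)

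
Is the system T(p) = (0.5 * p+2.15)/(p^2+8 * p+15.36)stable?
Denominator: p^2 + 8*p + 15.36 = (p + 3.2)(p + 4.8). Poles: -3.2, -4.8. All Re(p)<0: Yes (stable)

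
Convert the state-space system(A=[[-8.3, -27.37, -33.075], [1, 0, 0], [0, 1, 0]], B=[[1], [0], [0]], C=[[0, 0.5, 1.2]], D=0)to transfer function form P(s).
P(s) = C(sI - A)⁻¹B + D.
Characteristic polynomial det(sI - A) = s^3 + 8.3*s^2 + 27.37*s + 33.075.
Numerator from C·adj(sI-A)·B + D·det(sI-A) = 0.5*s + 1.2.
P(s) = (0.5*s + 1.2)/(s^3 + 8.3*s^2 + 27.37*s + 33.075)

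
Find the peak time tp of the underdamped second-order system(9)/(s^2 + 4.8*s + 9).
Standard form: ωn²/(s²+2ζωn·s+ωn²) → ωn = 3, ζ = 0.8.
ωd = ωn·√(1-ζ²) = 3·√(1-0.8²) = 1.8.
tp = π/ωd = π/1.8 = 1.745 s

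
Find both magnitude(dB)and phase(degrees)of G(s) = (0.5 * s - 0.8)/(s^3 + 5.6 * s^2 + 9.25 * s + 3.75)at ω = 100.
Substitute s = j*100: G(j100) = -4.98448e-05 - 3.59445e-06j.
|G| = 20*log₁₀(sqrt(Re²+Im²)) = -86.03 dB.
∠G = atan2(Im, Re) = -175.88°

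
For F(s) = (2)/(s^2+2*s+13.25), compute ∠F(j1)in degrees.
Substitute s = j*1: F(j1) = 0.159026 - 0.0259635j.
∠F(j1) = atan2(Im, Re) = atan2(-0.0259635, 0.159026) = -9.27°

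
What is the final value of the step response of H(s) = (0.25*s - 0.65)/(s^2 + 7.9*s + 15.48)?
FVT: lim_{t→∞} y(t) = lim_{s→0} s*Y(s) where Y(s) = H(s)/s.
= lim_{s→0} H(s) = H(0) = num(0)/den(0) = -0.65/15.48 = -0.04199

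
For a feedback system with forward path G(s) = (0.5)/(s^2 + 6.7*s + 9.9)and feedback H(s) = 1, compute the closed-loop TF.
Closed-loop T = G/(1+GH).
Numerator: G_num * H_den = 0.5.
Denominator: G_den * H_den + G_num * H_num = (s^2 + 6.7*s + 9.9) + (0.5) = s^2 + 6.7*s + 10.4.
T(s) = (0.5)/(s^2 + 6.7*s + 10.4)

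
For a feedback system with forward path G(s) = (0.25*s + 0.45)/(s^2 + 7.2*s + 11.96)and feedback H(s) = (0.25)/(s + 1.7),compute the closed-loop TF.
Closed-loop T = G/(1+GH).
Numerator: G_num * H_den = 0.25*s^2 + 0.875*s + 0.765.
Denominator: G_den * H_den + G_num * H_num = (s^3 + 8.9*s^2 + 24.2*s + 20.332) + (0.0625*s + 0.1125) = s^3 + 8.9*s^2 + 24.2625*s + 20.4445.
T(s) = (0.25*s^2 + 0.875*s + 0.765)/(s^3 + 8.9*s^2 + 24.2625*s + 20.4445)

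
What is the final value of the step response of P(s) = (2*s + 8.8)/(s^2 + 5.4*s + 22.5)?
FVT: lim_{t→∞} y(t) = lim_{s→0} s*Y(s) where Y(s) = P(s)/s.
= lim_{s→0} P(s) = P(0) = num(0)/den(0) = 8.8/22.5 = 0.3911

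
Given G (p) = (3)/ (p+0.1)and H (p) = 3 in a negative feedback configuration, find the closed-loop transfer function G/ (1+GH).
Closed-loop T = G/(1+GH).
Numerator: G_num * H_den = 3.
Denominator: G_den * H_den + G_num * H_num = (p + 0.1) + (9) = p + 9.1.
T(p) = (3)/(p + 9.1)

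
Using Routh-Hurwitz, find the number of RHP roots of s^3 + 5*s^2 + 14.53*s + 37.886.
Routh array:
s^3: [1, 14.53]; s^2: [5, 37.886]; s^1: [6.9528]; s^0: [37.886]
First column: [1, 5, 6.9528, 37.886]. Sign changes = RHP roots = 0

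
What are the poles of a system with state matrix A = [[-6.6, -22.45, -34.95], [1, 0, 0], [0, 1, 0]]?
Eigenvalues solve det(λI - A) = 0.
Characteristic polynomial: λ^3 + 6.6*λ^2 + 22.45*λ + 34.95 = 0.
Factor: (λ + 3)(λ^2 + 3.6*λ + 11.65) = 0.
Roots: -1.8 + 2.9j, -1.8 - 2.9j, -3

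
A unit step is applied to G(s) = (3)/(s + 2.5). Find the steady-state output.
FVT: lim_{t→∞} y(t) = lim_{s→0} s*Y(s) where Y(s) = G(s)/s.
= lim_{s→0} G(s) = G(0) = num(0)/den(0) = 3/2.5 = 1.2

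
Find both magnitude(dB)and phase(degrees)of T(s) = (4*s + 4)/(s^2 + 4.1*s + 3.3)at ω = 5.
Substitute s = j*5: T(j5) = 0.362682 - 0.579034j.
|T| = 20*log₁₀(sqrt(Re²+Im²)) = -3.31 dB.
∠T = atan2(Im, Re) = -57.94°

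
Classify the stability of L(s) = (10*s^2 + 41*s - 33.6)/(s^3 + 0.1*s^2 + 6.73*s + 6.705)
Denominator: s^3 + 0.1*s^2 + 6.73*s + 6.705 = (s + 0.9)(s^2 - 0.8*s + 7.45). Poles: -0.9, 0.4 + 2.7j, 0.4 - 2.7j. Unstable (2 pole(s) in RHP)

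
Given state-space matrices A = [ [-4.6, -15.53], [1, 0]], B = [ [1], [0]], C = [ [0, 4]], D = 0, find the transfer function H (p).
H(p) = C(pI - A)⁻¹B + D.
Characteristic polynomial det(pI - A) = p^2 + 4.6*p + 15.53.
Numerator from C·adj(pI-A)·B + D·det(pI-A) = 4.
H(p) = (4)/(p^2 + 4.6*p + 15.53)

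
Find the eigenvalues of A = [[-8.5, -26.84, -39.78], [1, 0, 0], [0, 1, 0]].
Eigenvalues solve det(λI - A) = 0.
Characteristic polynomial: λ^3 + 8.5*λ^2 + 26.84*λ + 39.78 = 0.
Factor: (λ + 4.5)(λ^2 + 4*λ + 8.84) = 0.
Roots: -2 + 2.2j, -2 - 2.2j, -4.5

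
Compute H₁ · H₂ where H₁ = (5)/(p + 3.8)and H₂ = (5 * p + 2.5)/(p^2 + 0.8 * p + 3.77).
Series: H = H₁ · H₂ = (n₁·n₂)/(d₁·d₂).
Num: n₁·n₂ = 25*p + 12.5. Den: d₁·d₂ = p^3 + 4.6*p^2 + 6.81*p + 14.326.
H(p) = (25*p + 12.5)/(p^3 + 4.6*p^2 + 6.81*p + 14.326)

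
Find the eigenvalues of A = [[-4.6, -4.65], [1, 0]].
Eigenvalues solve det(λI - A) = 0.
Characteristic polynomial: λ^2 + 4.6*λ + 4.65 = 0.
Factor: (λ + 1.5)(λ + 3.1) = 0.
Roots: -1.5, -3.1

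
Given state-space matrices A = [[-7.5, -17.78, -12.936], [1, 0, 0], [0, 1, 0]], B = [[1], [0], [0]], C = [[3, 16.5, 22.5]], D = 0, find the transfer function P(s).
P(s) = C(sI - A)⁻¹B + D.
Characteristic polynomial det(sI - A) = s^3 + 7.5*s^2 + 17.78*s + 12.936.
Numerator from C·adj(sI-A)·B + D·det(sI-A) = 3*s^2 + 16.5*s + 22.5.
P(s) = (3*s^2 + 16.5*s + 22.5)/(s^3 + 7.5*s^2 + 17.78*s + 12.936)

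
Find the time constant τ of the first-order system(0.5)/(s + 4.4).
First-order system: τ = -1/pole. Pole = -4.4. τ = -1/(-4.4) = 0.2273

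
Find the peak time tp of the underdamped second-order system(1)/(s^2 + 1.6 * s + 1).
Standard form: ωn²/(s²+2ζωn·s+ωn²) → ωn = 1, ζ = 0.8.
ωd = ωn·√(1-ζ²) = 1·√(1-0.8²) = 0.6.
tp = π/ωd = π/0.6 = 5.236 s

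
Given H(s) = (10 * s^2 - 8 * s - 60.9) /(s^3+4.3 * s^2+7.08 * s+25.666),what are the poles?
Set denominator = 0: s^3 + 4.3*s^2 + 7.08*s + 25.666 = (s + 4.1)(s^2 + 0.2*s + 6.26) = 0 → Poles: -0.1 + 2.5j, -0.1 - 2.5j, -4.1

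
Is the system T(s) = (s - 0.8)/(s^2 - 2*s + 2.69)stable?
Denominator: s^2 - 2*s + 2.69. Poles: 1 + 1.3j, 1 - 1.3j. All Re(p)<0: No (unstable)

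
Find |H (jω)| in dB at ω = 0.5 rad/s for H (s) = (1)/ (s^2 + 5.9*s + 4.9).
Substitute s = j*0.5: H(j0.5) = 0.153339 - 0.0972795j.
|H(j0.5)| = sqrt(Re² + Im²) = 0.1816.
20*log₁₀(0.1816) = -14.82 dB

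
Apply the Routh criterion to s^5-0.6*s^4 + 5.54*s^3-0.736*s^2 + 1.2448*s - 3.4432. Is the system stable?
Routh array:
s^5: [1, 5.54, 1.2448]; s^4: [-0.6, -0.736, -3.4432]; s^3: [4.31333, -4.49387]; s^2: [-1.36111, -3.4432]; s^1: [-15.4053]; s^0: [-3.4432]
First column: [1, -0.6, 4.31333, -1.36111, -15.4053, -3.4432]. Sign changes = 3.
No, unstable (3 RHP root(s))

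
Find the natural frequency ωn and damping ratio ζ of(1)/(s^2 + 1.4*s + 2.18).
Underdamped: complex pole -0.7 + 1.3j. ωn = |pole| = 1.476, ζ = -Re(pole)/ωn = 0.4741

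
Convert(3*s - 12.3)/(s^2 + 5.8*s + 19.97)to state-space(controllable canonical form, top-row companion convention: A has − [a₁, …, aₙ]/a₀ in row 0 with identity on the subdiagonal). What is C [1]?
Reachable canonical form: C = numerator coefficients (right-aligned, zero-padded to length n).
num = 3*s - 12.3, C = [[3, -12.3]].
C[1] = -12.3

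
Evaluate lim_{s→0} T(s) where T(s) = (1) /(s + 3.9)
DC gain = T(0) = num(0)/den(0) = 1/3.9 = 0.2564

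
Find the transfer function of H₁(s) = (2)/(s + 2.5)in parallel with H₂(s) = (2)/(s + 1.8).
Parallel: H = H₁ + H₂ = (n₁·d₂ + n₂·d₁)/(d₁·d₂).
n₁·d₂ = 2*s + 3.6. n₂·d₁ = 2*s + 5. Sum = 4*s + 8.6. d₁·d₂ = s^2 + 4.3*s + 4.5.
H(s) = (4*s + 8.6)/(s^2 + 4.3*s + 4.5)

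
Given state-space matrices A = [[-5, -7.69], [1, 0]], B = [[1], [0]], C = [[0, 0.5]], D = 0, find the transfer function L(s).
L(s) = C(sI - A)⁻¹B + D.
Characteristic polynomial det(sI - A) = s^2 + 5*s + 7.69.
Numerator from C·adj(sI-A)·B + D·det(sI-A) = 0.5.
L(s) = (0.5)/(s^2 + 5*s + 7.69)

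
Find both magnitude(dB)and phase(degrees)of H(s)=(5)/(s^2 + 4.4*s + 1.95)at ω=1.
Substitute s = j*1: H(j1) = 0.234423 - 1.08575j.
|H| = 20*log₁₀(sqrt(Re²+Im²)) = 0.91 dB.
∠H = atan2(Im, Re) = -77.82°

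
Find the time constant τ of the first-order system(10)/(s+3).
First-order system: τ = -1/pole. Pole = -3. τ = -1/(-3) = 0.3333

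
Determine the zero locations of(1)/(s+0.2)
Numerator is a nonzero constant (1) → Zeros: none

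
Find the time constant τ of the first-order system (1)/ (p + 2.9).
First-order system: τ = -1/pole. Pole = -2.9. τ = -1/(-2.9) = 0.3448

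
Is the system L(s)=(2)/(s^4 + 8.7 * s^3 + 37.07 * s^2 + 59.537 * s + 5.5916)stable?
Denominator: s^4 + 8.7*s^3 + 37.07*s^2 + 59.537*s + 5.5916 = (s + 2.8)(s + 0.1)(s^2 + 5.8*s + 19.97). Poles: -0.1, -2.8, -2.9 + 3.4j, -2.9 - 3.4j. All Re(p)<0: Yes (stable)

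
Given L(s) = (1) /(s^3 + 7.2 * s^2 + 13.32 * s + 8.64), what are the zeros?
Numerator is a nonzero constant (1) → Zeros: none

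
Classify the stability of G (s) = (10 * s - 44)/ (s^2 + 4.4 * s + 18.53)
Denominator: s^2 + 4.4*s + 18.53. Poles: -2.2 + 3.7j, -2.2 - 3.7j. Stable (all poles in LHP)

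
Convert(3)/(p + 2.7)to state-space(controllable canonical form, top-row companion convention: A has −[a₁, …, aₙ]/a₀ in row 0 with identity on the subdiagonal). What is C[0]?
Reachable canonical form: C = numerator coefficients (right-aligned, zero-padded to length n).
num = 3, C = [[3]].
C[0] = 3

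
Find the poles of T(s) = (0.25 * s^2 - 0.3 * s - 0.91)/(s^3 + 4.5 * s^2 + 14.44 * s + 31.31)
Set denominator = 0: s^3 + 4.5*s^2 + 14.44*s + 31.31 = (s + 3.1)(s^2 + 1.4*s + 10.1) = 0 → Poles: -0.7 + 3.1j, -0.7 - 3.1j, -3.1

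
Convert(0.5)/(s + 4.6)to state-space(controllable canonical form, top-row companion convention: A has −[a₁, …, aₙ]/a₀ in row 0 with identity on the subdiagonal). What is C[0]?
Reachable canonical form: C = numerator coefficients (right-aligned, zero-padded to length n).
num = 0.5, C = [[0.5]].
C[0] = 0.5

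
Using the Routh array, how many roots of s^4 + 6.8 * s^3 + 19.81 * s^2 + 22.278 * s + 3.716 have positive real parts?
Routh array:
s^4: [1, 19.81, 3.716]; s^3: [6.8, 22.278]; s^2: [16.5338, 3.716]; s^1: [20.7497]; s^0: [3.716]
First column: [1, 6.8, 16.5338, 20.7497, 3.716]. Sign changes = RHP roots = 0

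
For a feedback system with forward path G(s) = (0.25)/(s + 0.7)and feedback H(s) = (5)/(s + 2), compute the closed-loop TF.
Closed-loop T = G/(1+GH).
Numerator: G_num * H_den = 0.25*s + 0.5.
Denominator: G_den * H_den + G_num * H_num = (s^2 + 2.7*s + 1.4) + (1.25) = s^2 + 2.7*s + 2.65.
T(s) = (0.25*s + 0.5)/(s^2 + 2.7*s + 2.65)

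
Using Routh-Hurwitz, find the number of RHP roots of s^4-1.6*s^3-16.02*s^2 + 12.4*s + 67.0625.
Routh array:
s^4: [1, -16.02, 67.0625]; s^3: [-1.6, 12.4]; s^2: [-8.27, 67.0625]; s^1: [-0.574607]; s^0: [67.0625]
First column: [1, -1.6, -8.27, -0.574607, 67.0625]. Sign changes = RHP roots = 2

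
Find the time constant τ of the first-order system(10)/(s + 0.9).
First-order system: τ = -1/pole. Pole = -0.9. τ = -1/(-0.9) = 1.111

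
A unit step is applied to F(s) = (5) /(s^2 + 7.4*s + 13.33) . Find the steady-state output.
FVT: lim_{t→∞} y(t) = lim_{s→0} s*Y(s) where Y(s) = F(s)/s.
= lim_{s→0} F(s) = F(0) = num(0)/den(0) = 5/13.33 = 0.3751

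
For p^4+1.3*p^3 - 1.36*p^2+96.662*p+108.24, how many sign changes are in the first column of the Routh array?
Routh array:
p^4: [1, -1.36, 108.24]; p^3: [1.3, 96.662]; p^2: [-75.7154, 108.24]; p^1: [98.5204]; p^0: [108.24]
First column: [1, 1.3, -75.7154, 98.5204, 108.24]. Sign changes = 2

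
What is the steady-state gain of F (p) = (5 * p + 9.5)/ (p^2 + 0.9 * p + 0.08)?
DC gain = F(0) = num(0)/den(0) = 9.5/0.08 = 118.7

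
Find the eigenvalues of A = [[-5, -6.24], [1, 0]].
Eigenvalues solve det(λI - A) = 0.
Characteristic polynomial: λ^2 + 5*λ + 6.24 = 0.
Factor: (λ + 2.4)(λ + 2.6) = 0.
Roots: -2.4, -2.6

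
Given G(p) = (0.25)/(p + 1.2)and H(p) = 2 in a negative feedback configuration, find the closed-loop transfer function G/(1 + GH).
Closed-loop T = G/(1+GH).
Numerator: G_num * H_den = 0.25.
Denominator: G_den * H_den + G_num * H_num = (p + 1.2) + (0.5) = p + 1.7.
T(p) = (0.25)/(p + 1.7)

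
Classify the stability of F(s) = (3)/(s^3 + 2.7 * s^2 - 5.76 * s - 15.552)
Denominator: s^3 + 2.7*s^2 - 5.76*s - 15.552 = (s - 2.4)(s + 2.7)(s + 2.4). Poles: -2.4, -2.7, 2.4. Unstable (1 pole(s) in RHP)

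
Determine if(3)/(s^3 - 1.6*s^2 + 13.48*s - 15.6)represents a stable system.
Denominator: s^3 - 1.6*s^2 + 13.48*s - 15.6 = (s - 1.2)(s^2 - 0.4*s + 13). Poles: 0.2 + 3.6j, 0.2 - 3.6j, 1.2. All Re(p)<0: No (unstable)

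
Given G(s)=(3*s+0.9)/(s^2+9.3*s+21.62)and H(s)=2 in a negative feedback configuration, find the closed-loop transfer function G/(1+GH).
Closed-loop T = G/(1+GH).
Numerator: G_num * H_den = 3*s + 0.9.
Denominator: G_den * H_den + G_num * H_num = (s^2 + 9.3*s + 21.62) + (6*s + 1.8) = s^2 + 15.3*s + 23.42.
T(s) = (3*s + 0.9)/(s^2 + 15.3*s + 23.42)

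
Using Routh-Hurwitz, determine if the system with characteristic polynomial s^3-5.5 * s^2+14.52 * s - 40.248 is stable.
Routh array:
s^3: [1, 14.52]; s^2: [-5.5, -40.248]; s^1: [7.20218]; s^0: [-40.248]
First column: [1, -5.5, 7.20218, -40.248]. Sign changes = 3.
No, unstable (3 RHP root(s))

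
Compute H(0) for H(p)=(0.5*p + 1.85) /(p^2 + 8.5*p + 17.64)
DC gain = H(0) = num(0)/den(0) = 1.85/17.64 = 0.1049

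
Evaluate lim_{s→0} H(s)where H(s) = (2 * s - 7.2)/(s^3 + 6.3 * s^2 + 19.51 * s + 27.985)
DC gain = H(0) = num(0)/den(0) = -7.2/27.985 = -0.2573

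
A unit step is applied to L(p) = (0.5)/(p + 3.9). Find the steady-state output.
FVT: lim_{t→∞} y(t) = lim_{p→0} p*Y(p) where Y(p) = L(p)/p.
= lim_{p→0} L(p) = L(0) = num(0)/den(0) = 0.5/3.9 = 0.1282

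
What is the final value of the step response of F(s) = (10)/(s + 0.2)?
FVT: lim_{t→∞} y(t) = lim_{s→0} s*Y(s) where Y(s) = F(s)/s.
= lim_{s→0} F(s) = F(0) = num(0)/den(0) = 10/0.2 = 50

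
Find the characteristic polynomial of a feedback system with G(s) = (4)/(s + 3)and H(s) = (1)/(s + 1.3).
Characteristic poly = G_den * H_den + G_num * H_num = (s^2 + 4.3*s + 3.9) + (4) = s^2 + 4.3*s + 7.9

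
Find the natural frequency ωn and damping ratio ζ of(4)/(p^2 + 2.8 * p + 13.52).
Underdamped: complex pole -1.4 + 3.4j. ωn = |pole| = 3.677, ζ = -Re(pole)/ωn = 0.3807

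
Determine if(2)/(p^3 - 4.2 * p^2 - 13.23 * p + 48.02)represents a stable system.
Denominator: p^3 - 4.2*p^2 - 13.23*p + 48.02 = (p - 4.9)(p + 3.5)(p - 2.8). Poles: -3.5, 2.8, 4.9. All Re(p)<0: No (unstable)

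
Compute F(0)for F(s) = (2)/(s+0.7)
DC gain = F(0) = num(0)/den(0) = 2/0.7 = 2.857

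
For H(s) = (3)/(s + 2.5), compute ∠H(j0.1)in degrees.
Substitute s = j*0.1: H(j0.1) = 1.19808 - 0.0479233j.
∠H(j0.1) = atan2(Im, Re) = atan2(-0.0479233, 1.19808) = -2.29°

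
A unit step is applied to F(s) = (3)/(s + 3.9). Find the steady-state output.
FVT: lim_{t→∞} y(t) = lim_{s→0} s*Y(s) where Y(s) = F(s)/s.
= lim_{s→0} F(s) = F(0) = num(0)/den(0) = 3/3.9 = 0.7692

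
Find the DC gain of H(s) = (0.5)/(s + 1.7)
DC gain = H(0) = num(0)/den(0) = 0.5/1.7 = 0.2941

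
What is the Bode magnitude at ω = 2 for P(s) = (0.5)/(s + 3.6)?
Substitute s = j*2: P(j2) = 0.106132 - 0.0589623j.
|P(j2)| = sqrt(Re² + Im²) = 0.1214.
20*log₁₀(0.1214) = -18.31 dB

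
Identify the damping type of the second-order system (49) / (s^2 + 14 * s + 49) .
Standard form: ωn²/(s²+2ζωn·s+ωn²) gives ωn=7, ζ=1.
Critically damped (ζ = 1)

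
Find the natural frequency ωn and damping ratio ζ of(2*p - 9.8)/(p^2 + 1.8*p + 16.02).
Underdamped: complex pole -0.9 + 3.9j. ωn = |pole| = 4.002, ζ = -Re(pole)/ωn = 0.2249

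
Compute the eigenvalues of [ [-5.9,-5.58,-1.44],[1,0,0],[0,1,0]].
Eigenvalues solve det(λI - A) = 0.
Characteristic polynomial: λ^3 + 5.9*λ^2 + 5.58*λ + 1.44 = 0.
Factor: (λ + 0.5)(λ + 0.6)(λ + 4.8) = 0.
Roots: -0.5, -0.6, -4.8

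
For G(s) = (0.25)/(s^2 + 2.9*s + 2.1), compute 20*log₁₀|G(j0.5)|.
Substitute s = j*0.5: G(j0.5) = 0.0837104 - 0.0656109j.
|G(j0.5)| = sqrt(Re² + Im²) = 0.1064.
20*log₁₀(0.1064) = -19.46 dB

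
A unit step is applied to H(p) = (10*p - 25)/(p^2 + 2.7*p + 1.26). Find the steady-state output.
FVT: lim_{t→∞} y(t) = lim_{p→0} p*Y(p) where Y(p) = H(p)/p.
= lim_{p→0} H(p) = H(0) = num(0)/den(0) = -25/1.26 = -19.84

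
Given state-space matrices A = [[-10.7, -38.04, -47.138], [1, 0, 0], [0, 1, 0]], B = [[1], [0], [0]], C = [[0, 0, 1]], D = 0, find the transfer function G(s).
G(s) = C(sI - A)⁻¹B + D.
Characteristic polynomial det(sI - A) = s^3 + 10.7*s^2 + 38.04*s + 47.138.
Numerator from C·adj(sI-A)·B + D·det(sI-A) = 1.
G(s) = (1)/(s^3 + 10.7*s^2 + 38.04*s + 47.138)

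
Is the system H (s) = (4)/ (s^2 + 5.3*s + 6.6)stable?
Denominator: s^2 + 5.3*s + 6.6 = (s + 3.3)(s + 2). Poles: -2, -3.3. All Re(p)<0: Yes (stable)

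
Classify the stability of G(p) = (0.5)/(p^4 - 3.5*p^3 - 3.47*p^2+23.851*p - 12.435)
Denominator: p^4 - 3.5*p^3 - 3.47*p^2 + 23.851*p - 12.435 = (p - 0.6)(p + 2.5)(p^2 - 5.4*p + 8.29). Poles: -2.5, 0.6, 2.7 + 1j, 2.7 - 1j. Unstable (3 pole(s) in RHP)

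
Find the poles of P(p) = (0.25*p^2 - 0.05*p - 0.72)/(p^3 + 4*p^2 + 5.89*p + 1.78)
Set denominator = 0: p^3 + 4*p^2 + 5.89*p + 1.78 = (p + 0.4)(p^2 + 3.6*p + 4.45) = 0 → Poles: -0.4, -1.8 + 1.1j, -1.8 - 1.1j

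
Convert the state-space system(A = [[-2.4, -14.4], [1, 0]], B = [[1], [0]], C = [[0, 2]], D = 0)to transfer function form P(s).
P(s) = C(sI - A)⁻¹B + D.
Characteristic polynomial det(sI - A) = s^2 + 2.4*s + 14.4.
Numerator from C·adj(sI-A)·B + D·det(sI-A) = 2.
P(s) = (2)/(s^2 + 2.4*s + 14.4)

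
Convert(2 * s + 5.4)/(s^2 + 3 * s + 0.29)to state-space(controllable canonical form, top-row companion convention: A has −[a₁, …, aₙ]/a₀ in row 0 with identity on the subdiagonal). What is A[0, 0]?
Reachable canonical form for den = s^2 + 3*s + 0.29: top row of A = -[a₁,a₂,...,aₙ]/a₀, ones on the subdiagonal, zeros elsewhere.
A = [[-3, -0.29], [1, 0]].
A[0,0] = -3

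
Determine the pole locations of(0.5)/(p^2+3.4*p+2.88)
Set denominator = 0: p^2 + 3.4*p + 2.88 = (p + 1.8)(p + 1.6) = 0 → Poles: -1.6, -1.8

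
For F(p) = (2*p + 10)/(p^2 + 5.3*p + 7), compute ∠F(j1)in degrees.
Substitute p = j*1: F(j1) = 1.10158 - 0.639725j.
∠F(j1) = atan2(Im, Re) = atan2(-0.639725, 1.10158) = -30.15°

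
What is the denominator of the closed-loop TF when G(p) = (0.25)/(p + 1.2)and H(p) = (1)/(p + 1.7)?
Characteristic poly = G_den * H_den + G_num * H_num = (p^2 + 2.9*p + 2.04) + (0.25) = p^2 + 2.9*p + 2.29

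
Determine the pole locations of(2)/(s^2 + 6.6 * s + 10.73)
Set denominator = 0: s^2 + 6.6*s + 10.73 = (s + 2.9)(s + 3.7) = 0 → Poles: -2.9, -3.7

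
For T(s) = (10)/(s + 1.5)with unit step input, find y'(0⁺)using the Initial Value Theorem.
IVT: y'(0⁺) = lim_{s→∞} s²·Y(s) = lim_{s→∞} s·T(s).
deg(num) = 0, deg(den) = 1, relative degree = 1, so s·T(s) → (leading num)/(leading den) = 10/1 = 10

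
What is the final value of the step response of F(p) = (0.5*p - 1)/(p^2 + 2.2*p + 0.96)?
FVT: lim_{t→∞} y(t) = lim_{p→0} p*Y(p) where Y(p) = F(p)/p.
= lim_{p→0} F(p) = F(0) = num(0)/den(0) = -1/0.96 = -1.042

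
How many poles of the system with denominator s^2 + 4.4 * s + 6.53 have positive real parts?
Poles: -2.2 + 1.3j, -2.2 - 1.3j. RHP poles (Re>0): 0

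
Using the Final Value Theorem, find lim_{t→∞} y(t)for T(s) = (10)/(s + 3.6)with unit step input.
FVT: lim_{t→∞} y(t) = lim_{s→0} s*Y(s) where Y(s) = T(s)/s.
= lim_{s→0} T(s) = T(0) = num(0)/den(0) = 10/3.6 = 2.778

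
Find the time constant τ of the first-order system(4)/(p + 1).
First-order system: τ = -1/pole. Pole = -1. τ = -1/(-1) = 1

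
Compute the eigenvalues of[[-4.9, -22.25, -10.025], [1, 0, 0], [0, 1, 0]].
Eigenvalues solve det(λI - A) = 0.
Characteristic polynomial: λ^3 + 4.9*λ^2 + 22.25*λ + 10.025 = 0.
Factor: (λ + 0.5)(λ^2 + 4.4*λ + 20.05) = 0.
Roots: -0.5, -2.2 + 3.9j, -2.2 - 3.9j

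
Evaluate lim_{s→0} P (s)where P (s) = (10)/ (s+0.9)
DC gain = P(0) = num(0)/den(0) = 10/0.9 = 11.11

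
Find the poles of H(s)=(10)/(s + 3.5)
Set denominator = 0: s + 3.5 = 0 → Poles: -3.5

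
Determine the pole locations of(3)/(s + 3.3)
Set denominator = 0: s + 3.3 = 0 → Poles: -3.3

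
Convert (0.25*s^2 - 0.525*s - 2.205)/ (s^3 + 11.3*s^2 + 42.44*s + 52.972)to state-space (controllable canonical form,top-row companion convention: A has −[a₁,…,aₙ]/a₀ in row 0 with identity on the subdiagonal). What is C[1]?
Reachable canonical form: C = numerator coefficients (right-aligned, zero-padded to length n).
num = 0.25*s^2 - 0.525*s - 2.205, C = [[0.25, -0.525, -2.205]].
C[1] = -0.525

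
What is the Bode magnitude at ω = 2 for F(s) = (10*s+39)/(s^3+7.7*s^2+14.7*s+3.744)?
Substitute s = j*2: F(j2) = -0.527051 - 1.15608j.
|F(j2)| = sqrt(Re² + Im²) = 1.271.
20*log₁₀(1.271) = 2.08 dB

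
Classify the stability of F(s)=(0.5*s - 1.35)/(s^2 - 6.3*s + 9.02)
Denominator: s^2 - 6.3*s + 9.02 = (s - 4.1)(s - 2.2). Poles: 2.2, 4.1. Unstable (2 pole(s) in RHP)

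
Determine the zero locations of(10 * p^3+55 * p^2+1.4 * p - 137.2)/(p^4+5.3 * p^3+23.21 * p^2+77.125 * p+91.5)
Set numerator = 0: 10*p^3 + 55*p^2 + 1.4*p - 137.2 = 10*(p + 4.9)(p + 2)(p - 1.4) = 0 → Zeros: -2, -4.9, 1.4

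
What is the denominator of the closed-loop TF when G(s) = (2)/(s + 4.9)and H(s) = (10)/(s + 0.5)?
Characteristic poly = G_den * H_den + G_num * H_num = (s^2 + 5.4*s + 2.45) + (20) = s^2 + 5.4*s + 22.45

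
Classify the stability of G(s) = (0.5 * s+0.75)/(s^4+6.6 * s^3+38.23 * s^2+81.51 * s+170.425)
Denominator: s^4 + 6.6*s^3 + 38.23*s^2 + 81.51*s + 170.425 = (s^2 + 4.4*s + 20.05)(s^2 + 2.2*s + 8.5). Poles: -1.1 + 2.7j, -1.1 - 2.7j, -2.2 + 3.9j, -2.2 - 3.9j. Stable (all poles in LHP)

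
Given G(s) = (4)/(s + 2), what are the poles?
Set denominator = 0: s + 2 = 0 → Poles: -2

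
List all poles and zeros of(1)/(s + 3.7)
Set denominator = 0: s + 3.7 = 0 → Poles: -3.7
Numerator is a nonzero constant (1) → Zeros: none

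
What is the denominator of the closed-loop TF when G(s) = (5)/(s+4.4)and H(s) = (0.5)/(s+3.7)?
Characteristic poly = G_den * H_den + G_num * H_num = (s^2 + 8.1*s + 16.28) + (2.5) = s^2 + 8.1*s + 18.78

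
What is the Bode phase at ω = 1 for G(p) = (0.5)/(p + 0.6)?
Substitute p = j*1: G(j1) = 0.220588 - 0.367647j.
∠G(j1) = atan2(Im, Re) = atan2(-0.367647, 0.220588) = -59.04°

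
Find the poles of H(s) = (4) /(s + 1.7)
Set denominator = 0: s + 1.7 = 0 → Poles: -1.7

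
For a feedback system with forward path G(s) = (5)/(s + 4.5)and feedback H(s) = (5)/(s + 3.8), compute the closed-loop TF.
Closed-loop T = G/(1+GH).
Numerator: G_num * H_den = 5*s + 19.
Denominator: G_den * H_den + G_num * H_num = (s^2 + 8.3*s + 17.1) + (25) = s^2 + 8.3*s + 42.1.
T(s) = (5*s + 19)/(s^2 + 8.3*s + 42.1)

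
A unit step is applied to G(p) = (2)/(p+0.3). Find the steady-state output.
FVT: lim_{t→∞} y(t) = lim_{p→0} p*Y(p) where Y(p) = G(p)/p.
= lim_{p→0} G(p) = G(0) = num(0)/den(0) = 2/0.3 = 6.667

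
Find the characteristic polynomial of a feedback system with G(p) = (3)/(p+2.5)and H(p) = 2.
Characteristic poly = G_den * H_den + G_num * H_num = (p + 2.5) + (6) = p + 8.5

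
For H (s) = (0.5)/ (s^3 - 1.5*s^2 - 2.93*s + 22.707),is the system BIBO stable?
Denominator: s^3 - 1.5*s^2 - 2.93*s + 22.707 = (s + 2.7)(s^2 - 4.2*s + 8.41). Poles: -2.7, 2.1 + 2j, 2.1 - 2j. All Re(p)<0: No (unstable)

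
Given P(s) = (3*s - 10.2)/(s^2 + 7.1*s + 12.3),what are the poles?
Set denominator = 0: s^2 + 7.1*s + 12.3 = (s + 3)(s + 4.1) = 0 → Poles: -3, -4.1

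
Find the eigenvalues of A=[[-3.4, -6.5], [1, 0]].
Eigenvalues solve det(λI - A) = 0.
Characteristic polynomial: λ^2 + 3.4*λ + 6.5 = 0.
Roots: -1.7 + 1.9j, -1.7 - 1.9j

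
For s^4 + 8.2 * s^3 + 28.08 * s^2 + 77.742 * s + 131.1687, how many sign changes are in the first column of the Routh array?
Routh array:
s^4: [1, 28.08, 131.1687]; s^3: [8.2, 77.742]; s^2: [18.5993, 131.1687]; s^1: [19.9127]; s^0: [131.1687]
First column: [1, 8.2, 18.5993, 19.9127, 131.1687]. Sign changes = 0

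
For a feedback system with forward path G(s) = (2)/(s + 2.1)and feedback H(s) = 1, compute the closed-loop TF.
Closed-loop T = G/(1+GH).
Numerator: G_num * H_den = 2.
Denominator: G_den * H_den + G_num * H_num = (s + 2.1) + (2) = s + 4.1.
T(s) = (2)/(s + 4.1)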